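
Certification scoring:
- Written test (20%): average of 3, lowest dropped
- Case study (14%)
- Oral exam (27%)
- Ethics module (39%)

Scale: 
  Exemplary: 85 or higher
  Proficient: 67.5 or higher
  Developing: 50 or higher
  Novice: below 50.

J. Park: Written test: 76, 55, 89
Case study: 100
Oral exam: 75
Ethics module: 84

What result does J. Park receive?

Written test: drop 55 → average of remaining 2 = 165/2 = 82.5
Weighted total:
  Written test 82.5 × 0.2 = 16.5
  Case study 100 × 0.14 = 14
  Oral exam 75 × 0.27 = 20.25
  Ethics module 84 × 0.39 = 32.76
Sum = 83.51
83.51 is ≥ 67.5 and < 85 → Proficient

Proficient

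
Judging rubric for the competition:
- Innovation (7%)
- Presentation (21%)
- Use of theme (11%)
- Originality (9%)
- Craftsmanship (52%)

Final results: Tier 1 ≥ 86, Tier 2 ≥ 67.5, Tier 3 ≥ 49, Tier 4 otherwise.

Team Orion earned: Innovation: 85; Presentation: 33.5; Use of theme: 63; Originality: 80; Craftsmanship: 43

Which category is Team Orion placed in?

Tier 3

Weighted total:
  Innovation 85 × 0.07 = 5.95
  Presentation 33.5 × 0.21 = 7.035
  Use of theme 63 × 0.11 = 6.93
  Originality 80 × 0.09 = 7.2
  Craftsmanship 43 × 0.52 = 22.36
Sum = 49.475
49.475 is ≥ 49 and < 67.5 → Tier 3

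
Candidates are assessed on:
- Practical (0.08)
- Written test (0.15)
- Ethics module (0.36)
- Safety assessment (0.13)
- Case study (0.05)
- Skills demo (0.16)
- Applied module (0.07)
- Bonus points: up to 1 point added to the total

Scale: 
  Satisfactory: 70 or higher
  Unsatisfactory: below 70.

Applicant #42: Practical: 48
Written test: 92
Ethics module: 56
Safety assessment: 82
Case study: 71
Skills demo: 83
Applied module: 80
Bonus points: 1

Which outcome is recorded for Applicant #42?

Weighted total:
  Practical 48 × 0.08 = 3.84
  Written test 92 × 0.15 = 13.8
  Ethics module 56 × 0.36 = 20.16
  Safety assessment 82 × 0.13 = 10.66
  Case study 71 × 0.05 = 3.55
  Skills demo 83 × 0.16 = 13.28
  Applied module 80 × 0.07 = 5.6
Sum = 70.89
Bonus points: 70.89 + 1 = 71.89
71.89 ≥ 70 → Satisfactory

Satisfactory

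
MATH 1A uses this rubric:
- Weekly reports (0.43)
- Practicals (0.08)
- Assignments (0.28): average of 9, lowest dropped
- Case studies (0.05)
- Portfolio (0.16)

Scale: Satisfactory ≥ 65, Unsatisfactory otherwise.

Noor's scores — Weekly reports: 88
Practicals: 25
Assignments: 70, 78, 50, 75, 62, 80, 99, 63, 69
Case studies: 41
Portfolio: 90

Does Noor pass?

Assignments: drop 50 → average of remaining 8 = 596/8 = 74.5
Weighted total:
  Weekly reports 88 × 0.43 = 37.84
  Practicals 25 × 0.08 = 2
  Assignments 74.5 × 0.28 = 20.86
  Case studies 41 × 0.05 = 2.05
  Portfolio 90 × 0.16 = 14.4
Sum = 77.15
77.15 ≥ 65 → Satisfactory

Satisfactory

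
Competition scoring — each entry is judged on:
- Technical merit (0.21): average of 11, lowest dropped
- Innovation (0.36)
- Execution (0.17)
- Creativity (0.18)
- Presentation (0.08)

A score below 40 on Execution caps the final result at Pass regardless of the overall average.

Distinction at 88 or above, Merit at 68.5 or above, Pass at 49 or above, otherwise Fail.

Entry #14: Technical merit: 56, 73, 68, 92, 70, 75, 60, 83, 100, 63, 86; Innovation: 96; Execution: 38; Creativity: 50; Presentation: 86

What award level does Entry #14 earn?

Technical merit: drop 56 → average of remaining 10 = 770/10 = 77
Execution score 38 < 40: minimum not met.
Weighted total:
  Technical merit 77 × 0.21 = 16.17
  Innovation 96 × 0.36 = 34.56
  Execution 38 × 0.17 = 6.46
  Creativity 50 × 0.18 = 9
  Presentation 86 × 0.08 = 6.88
Sum = 73.07
73.07 would be Merit; cap at Pass applies → Pass.

Pass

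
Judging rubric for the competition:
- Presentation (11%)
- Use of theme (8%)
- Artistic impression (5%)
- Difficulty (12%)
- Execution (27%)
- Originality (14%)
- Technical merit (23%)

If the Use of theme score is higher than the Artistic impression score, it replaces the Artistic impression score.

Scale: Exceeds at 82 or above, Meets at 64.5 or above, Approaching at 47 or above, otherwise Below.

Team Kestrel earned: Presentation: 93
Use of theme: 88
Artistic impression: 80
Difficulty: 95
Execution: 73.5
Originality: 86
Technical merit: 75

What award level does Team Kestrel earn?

Exceeds

Use of theme (88) > Artistic impression (80), so Artistic impression counts as 88.
Weighted total:
  Presentation 93 × 0.11 = 10.23
  Use of theme 88 × 0.08 = 7.04
  Artistic impression 88 × 0.05 = 4.4
  Difficulty 95 × 0.12 = 11.4
  Execution 73.5 × 0.27 = 19.845
  Originality 86 × 0.14 = 12.04
  Technical merit 75 × 0.23 = 17.25
Sum = 82.205
82.205 ≥ 82 → Exceeds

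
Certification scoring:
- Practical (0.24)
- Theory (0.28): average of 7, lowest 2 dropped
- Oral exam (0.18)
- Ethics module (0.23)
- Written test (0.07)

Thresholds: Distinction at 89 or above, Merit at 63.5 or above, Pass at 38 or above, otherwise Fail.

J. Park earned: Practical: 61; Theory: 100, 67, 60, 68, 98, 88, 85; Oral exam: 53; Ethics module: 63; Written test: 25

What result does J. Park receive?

Merit

Theory: drop 60, 67 → average of remaining 5 = 439/5 = 87.8
Weighted total:
  Practical 61 × 0.24 = 14.64
  Theory 87.8 × 0.28 = 24.584
  Oral exam 53 × 0.18 = 9.54
  Ethics module 63 × 0.23 = 14.49
  Written test 25 × 0.07 = 1.75
Sum = 65.004
65.004 is ≥ 63.5 and < 89 → Merit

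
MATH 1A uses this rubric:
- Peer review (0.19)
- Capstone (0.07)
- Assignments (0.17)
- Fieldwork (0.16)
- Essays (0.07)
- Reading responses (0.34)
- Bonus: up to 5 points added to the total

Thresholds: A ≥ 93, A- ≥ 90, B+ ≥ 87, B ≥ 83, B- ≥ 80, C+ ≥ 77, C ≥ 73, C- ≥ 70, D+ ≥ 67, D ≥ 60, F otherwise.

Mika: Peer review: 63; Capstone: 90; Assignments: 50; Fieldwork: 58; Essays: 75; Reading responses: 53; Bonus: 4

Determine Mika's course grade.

D

Weighted total:
  Peer review 63 × 0.19 = 11.97
  Capstone 90 × 0.07 = 6.3
  Assignments 50 × 0.17 = 8.5
  Fieldwork 58 × 0.16 = 9.28
  Essays 75 × 0.07 = 5.25
  Reading responses 53 × 0.34 = 18.02
Sum = 59.32
Bonus: 59.32 + 4 = 63.32
63.32 is ≥ 60 and < 67 → D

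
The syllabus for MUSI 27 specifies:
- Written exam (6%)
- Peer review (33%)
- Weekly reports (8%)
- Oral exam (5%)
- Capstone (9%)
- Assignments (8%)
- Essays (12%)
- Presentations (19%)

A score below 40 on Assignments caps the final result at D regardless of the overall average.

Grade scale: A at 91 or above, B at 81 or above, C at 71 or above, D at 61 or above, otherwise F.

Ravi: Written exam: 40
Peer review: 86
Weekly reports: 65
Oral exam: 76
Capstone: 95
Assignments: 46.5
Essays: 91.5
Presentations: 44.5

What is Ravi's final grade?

C

Assignments score 46.5 ≥ 40: minimum met.
Weighted total:
  Written exam 40 × 0.06 = 2.4
  Peer review 86 × 0.33 = 28.38
  Weekly reports 65 × 0.08 = 5.2
  Oral exam 76 × 0.05 = 3.8
  Capstone 95 × 0.09 = 8.55
  Assignments 46.5 × 0.08 = 3.72
  Essays 91.5 × 0.12 = 10.98
  Presentations 44.5 × 0.19 = 8.455
Sum = 71.485
71.485 is ≥ 71 and < 81 → C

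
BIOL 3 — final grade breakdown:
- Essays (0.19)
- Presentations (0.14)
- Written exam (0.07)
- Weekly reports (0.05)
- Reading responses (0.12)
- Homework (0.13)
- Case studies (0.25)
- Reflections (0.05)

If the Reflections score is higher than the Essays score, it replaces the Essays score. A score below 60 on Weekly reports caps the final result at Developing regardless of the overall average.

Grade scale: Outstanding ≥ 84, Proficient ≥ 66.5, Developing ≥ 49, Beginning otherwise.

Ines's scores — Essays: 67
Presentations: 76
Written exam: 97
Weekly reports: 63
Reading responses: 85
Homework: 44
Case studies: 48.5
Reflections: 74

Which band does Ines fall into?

Developing

Reflections (74) > Essays (67), so Essays counts as 74.
Weekly reports score 63 ≥ 60: minimum met.
Weighted total:
  Essays 74 × 0.19 = 14.06
  Presentations 76 × 0.14 = 10.64
  Written exam 97 × 0.07 = 6.79
  Weekly reports 63 × 0.05 = 3.15
  Reading responses 85 × 0.12 = 10.2
  Homework 44 × 0.13 = 5.72
  Case studies 48.5 × 0.25 = 12.125
  Reflections 74 × 0.05 = 3.7
Sum = 66.385
66.385 is ≥ 49 and < 66.5 → Developing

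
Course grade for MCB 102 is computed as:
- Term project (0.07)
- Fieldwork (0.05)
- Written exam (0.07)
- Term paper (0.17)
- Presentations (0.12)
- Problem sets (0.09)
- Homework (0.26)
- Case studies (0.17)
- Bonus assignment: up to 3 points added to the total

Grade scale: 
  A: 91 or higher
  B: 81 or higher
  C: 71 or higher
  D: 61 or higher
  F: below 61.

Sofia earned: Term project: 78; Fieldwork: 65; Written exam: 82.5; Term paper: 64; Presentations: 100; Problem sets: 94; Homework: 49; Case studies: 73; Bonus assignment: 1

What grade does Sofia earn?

C

Weighted total:
  Term project 78 × 0.07 = 5.46
  Fieldwork 65 × 0.05 = 3.25
  Written exam 82.5 × 0.07 = 5.775
  Term paper 64 × 0.17 = 10.88
  Presentations 100 × 0.12 = 12
  Problem sets 94 × 0.09 = 8.46
  Homework 49 × 0.26 = 12.74
  Case studies 73 × 0.17 = 12.41
Sum = 70.975
Bonus assignment: 70.975 + 1 = 71.975
71.975 is ≥ 71 and < 81 → C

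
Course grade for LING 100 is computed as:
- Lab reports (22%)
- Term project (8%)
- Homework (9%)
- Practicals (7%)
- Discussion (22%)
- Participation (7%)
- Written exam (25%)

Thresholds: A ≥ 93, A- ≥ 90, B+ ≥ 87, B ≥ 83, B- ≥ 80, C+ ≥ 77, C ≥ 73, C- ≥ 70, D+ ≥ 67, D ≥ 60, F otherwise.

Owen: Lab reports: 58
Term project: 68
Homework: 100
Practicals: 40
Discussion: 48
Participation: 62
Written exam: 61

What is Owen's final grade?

Weighted total:
  Lab reports 58 × 0.22 = 12.76
  Term project 68 × 0.08 = 5.44
  Homework 100 × 0.09 = 9
  Practicals 40 × 0.07 = 2.8
  Discussion 48 × 0.22 = 10.56
  Participation 62 × 0.07 = 4.34
  Written exam 61 × 0.25 = 15.25
Sum = 60.15
60.15 is ≥ 60 and < 67 → D

D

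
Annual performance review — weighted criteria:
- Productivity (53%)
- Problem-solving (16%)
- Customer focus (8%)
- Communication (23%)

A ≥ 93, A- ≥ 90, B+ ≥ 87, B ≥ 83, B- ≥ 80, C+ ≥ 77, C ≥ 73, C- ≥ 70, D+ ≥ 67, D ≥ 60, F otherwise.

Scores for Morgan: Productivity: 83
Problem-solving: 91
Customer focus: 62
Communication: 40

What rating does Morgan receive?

C-

Weighted total:
  Productivity 83 × 0.53 = 43.99
  Problem-solving 91 × 0.16 = 14.56
  Customer focus 62 × 0.08 = 4.96
  Communication 40 × 0.23 = 9.2
Sum = 72.71
72.71 is ≥ 70 and < 73 → C-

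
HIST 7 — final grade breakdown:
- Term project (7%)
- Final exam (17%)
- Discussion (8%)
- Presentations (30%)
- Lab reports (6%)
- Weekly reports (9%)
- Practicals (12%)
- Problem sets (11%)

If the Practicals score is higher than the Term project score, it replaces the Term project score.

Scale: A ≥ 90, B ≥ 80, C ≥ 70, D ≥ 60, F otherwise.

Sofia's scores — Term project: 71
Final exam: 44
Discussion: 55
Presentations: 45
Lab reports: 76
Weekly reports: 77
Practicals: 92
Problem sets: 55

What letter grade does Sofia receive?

D

Practicals (92) > Term project (71), so Term project counts as 92.
Weighted total:
  Term project 92 × 0.07 = 6.44
  Final exam 44 × 0.17 = 7.48
  Discussion 55 × 0.08 = 4.4
  Presentations 45 × 0.3 = 13.5
  Lab reports 76 × 0.06 = 4.56
  Weekly reports 77 × 0.09 = 6.93
  Practicals 92 × 0.12 = 11.04
  Problem sets 55 × 0.11 = 6.05
Sum = 60.4
60.4 is ≥ 60 and < 70 → D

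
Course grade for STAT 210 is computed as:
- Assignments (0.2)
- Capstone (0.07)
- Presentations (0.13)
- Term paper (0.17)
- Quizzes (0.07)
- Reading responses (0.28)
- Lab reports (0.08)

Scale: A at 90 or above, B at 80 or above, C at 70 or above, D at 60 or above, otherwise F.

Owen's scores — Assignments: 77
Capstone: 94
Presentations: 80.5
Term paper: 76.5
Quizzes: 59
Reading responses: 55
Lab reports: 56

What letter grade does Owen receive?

Weighted total:
  Assignments 77 × 0.2 = 15.4
  Capstone 94 × 0.07 = 6.58
  Presentations 80.5 × 0.13 = 10.465
  Term paper 76.5 × 0.17 = 13.005
  Quizzes 59 × 0.07 = 4.13
  Reading responses 55 × 0.28 = 15.4
  Lab reports 56 × 0.08 = 4.48
Sum = 69.46
69.46 is ≥ 60 and < 70 → D

D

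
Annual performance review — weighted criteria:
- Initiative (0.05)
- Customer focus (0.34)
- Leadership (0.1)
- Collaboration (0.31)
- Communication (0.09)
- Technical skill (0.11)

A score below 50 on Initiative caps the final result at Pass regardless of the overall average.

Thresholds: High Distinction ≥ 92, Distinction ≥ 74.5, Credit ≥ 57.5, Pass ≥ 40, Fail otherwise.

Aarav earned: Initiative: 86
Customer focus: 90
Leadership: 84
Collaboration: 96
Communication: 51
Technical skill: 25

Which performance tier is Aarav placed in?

Distinction

Initiative score 86 ≥ 50: minimum met.
Weighted total:
  Initiative 86 × 0.05 = 4.3
  Customer focus 90 × 0.34 = 30.6
  Leadership 84 × 0.1 = 8.4
  Collaboration 96 × 0.31 = 29.76
  Communication 51 × 0.09 = 4.59
  Technical skill 25 × 0.11 = 2.75
Sum = 80.4
80.4 is ≥ 74.5 and < 92 → Distinction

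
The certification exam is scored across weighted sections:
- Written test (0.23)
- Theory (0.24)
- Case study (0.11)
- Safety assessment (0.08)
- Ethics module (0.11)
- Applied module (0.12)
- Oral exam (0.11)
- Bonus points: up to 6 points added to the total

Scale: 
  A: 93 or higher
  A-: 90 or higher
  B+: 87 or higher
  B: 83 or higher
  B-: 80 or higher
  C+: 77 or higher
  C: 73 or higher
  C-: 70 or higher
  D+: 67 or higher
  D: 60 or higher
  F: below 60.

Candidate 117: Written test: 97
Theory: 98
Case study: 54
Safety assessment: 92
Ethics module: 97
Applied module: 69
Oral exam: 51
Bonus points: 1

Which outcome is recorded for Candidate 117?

B

Weighted total:
  Written test 97 × 0.23 = 22.31
  Theory 98 × 0.24 = 23.52
  Case study 54 × 0.11 = 5.94
  Safety assessment 92 × 0.08 = 7.36
  Ethics module 97 × 0.11 = 10.67
  Applied module 69 × 0.12 = 8.28
  Oral exam 51 × 0.11 = 5.61
Sum = 83.69
Bonus points: 83.69 + 1 = 84.69
84.69 is ≥ 83 and < 87 → B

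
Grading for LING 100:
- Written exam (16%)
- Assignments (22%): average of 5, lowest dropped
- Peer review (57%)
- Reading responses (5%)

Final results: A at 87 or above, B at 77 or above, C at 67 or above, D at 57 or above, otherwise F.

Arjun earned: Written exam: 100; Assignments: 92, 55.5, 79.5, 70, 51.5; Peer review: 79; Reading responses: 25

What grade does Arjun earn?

B

Assignments: drop 51.5 → average of remaining 4 = 297/4 = 74.25
Weighted total:
  Written exam 100 × 0.16 = 16
  Assignments 74.25 × 0.22 = 16.335
  Peer review 79 × 0.57 = 45.03
  Reading responses 25 × 0.05 = 1.25
Sum = 78.615
78.615 is ≥ 77 and < 87 → B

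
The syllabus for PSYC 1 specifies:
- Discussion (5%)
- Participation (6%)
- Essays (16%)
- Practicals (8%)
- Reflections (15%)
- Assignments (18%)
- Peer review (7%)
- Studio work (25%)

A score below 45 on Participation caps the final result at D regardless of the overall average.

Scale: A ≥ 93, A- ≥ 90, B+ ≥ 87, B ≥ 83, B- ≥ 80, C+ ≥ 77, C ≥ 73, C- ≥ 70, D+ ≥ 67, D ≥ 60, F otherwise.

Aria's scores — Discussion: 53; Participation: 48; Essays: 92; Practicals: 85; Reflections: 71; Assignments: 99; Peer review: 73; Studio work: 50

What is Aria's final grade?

Participation score 48 ≥ 45: minimum met.
Weighted total:
  Discussion 53 × 0.05 = 2.65
  Participation 48 × 0.06 = 2.88
  Essays 92 × 0.16 = 14.72
  Practicals 85 × 0.08 = 6.8
  Reflections 71 × 0.15 = 10.65
  Assignments 99 × 0.18 = 17.82
  Peer review 73 × 0.07 = 5.11
  Studio work 50 × 0.25 = 12.5
Sum = 73.13
73.13 is ≥ 73 and < 77 → C

C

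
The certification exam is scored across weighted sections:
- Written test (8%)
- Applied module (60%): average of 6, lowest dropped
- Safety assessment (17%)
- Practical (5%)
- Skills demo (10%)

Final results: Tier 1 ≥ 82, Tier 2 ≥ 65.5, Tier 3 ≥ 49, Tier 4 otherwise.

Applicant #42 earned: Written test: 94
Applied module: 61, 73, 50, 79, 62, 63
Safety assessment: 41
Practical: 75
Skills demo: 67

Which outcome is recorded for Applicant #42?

Tier 2

Applied module: drop 50 → average of remaining 5 = 338/5 = 67.6
Weighted total:
  Written test 94 × 0.08 = 7.52
  Applied module 67.6 × 0.6 = 40.56
  Safety assessment 41 × 0.17 = 6.97
  Practical 75 × 0.05 = 3.75
  Skills demo 67 × 0.1 = 6.7
Sum = 65.5
65.5 is ≥ 65.5 and < 82 → Tier 2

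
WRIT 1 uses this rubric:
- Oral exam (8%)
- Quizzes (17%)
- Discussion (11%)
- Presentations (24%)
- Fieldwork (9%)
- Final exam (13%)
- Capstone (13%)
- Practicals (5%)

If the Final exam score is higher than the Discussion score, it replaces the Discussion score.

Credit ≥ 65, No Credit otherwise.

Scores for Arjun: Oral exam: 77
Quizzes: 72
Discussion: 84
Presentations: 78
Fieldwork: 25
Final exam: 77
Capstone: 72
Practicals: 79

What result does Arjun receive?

Final exam (77) ≤ Discussion (84), so Discussion stays at 84.
Weighted total:
  Oral exam 77 × 0.08 = 6.16
  Quizzes 72 × 0.17 = 12.24
  Discussion 84 × 0.11 = 9.24
  Presentations 78 × 0.24 = 18.72
  Fieldwork 25 × 0.09 = 2.25
  Final exam 77 × 0.13 = 10.01
  Capstone 72 × 0.13 = 9.36
  Practicals 79 × 0.05 = 3.95
Sum = 71.93
71.93 ≥ 65 → Credit

Credit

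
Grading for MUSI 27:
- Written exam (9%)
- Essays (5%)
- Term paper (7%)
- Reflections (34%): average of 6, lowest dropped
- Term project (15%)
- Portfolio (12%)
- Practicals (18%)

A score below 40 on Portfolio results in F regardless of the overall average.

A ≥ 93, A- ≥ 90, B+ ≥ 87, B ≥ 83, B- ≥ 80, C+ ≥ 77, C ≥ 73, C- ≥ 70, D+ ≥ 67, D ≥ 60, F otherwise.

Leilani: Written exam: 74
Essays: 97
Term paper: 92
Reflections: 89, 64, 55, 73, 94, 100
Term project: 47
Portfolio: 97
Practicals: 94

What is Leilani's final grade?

B-

Reflections: drop 55 → average of remaining 5 = 420/5 = 84
Portfolio score 97 ≥ 40: minimum met.
Weighted total:
  Written exam 74 × 0.09 = 6.66
  Essays 97 × 0.05 = 4.85
  Term paper 92 × 0.07 = 6.44
  Reflections 84 × 0.34 = 28.56
  Term project 47 × 0.15 = 7.05
  Portfolio 97 × 0.12 = 11.64
  Practicals 94 × 0.18 = 16.92
Sum = 82.12
82.12 is ≥ 80 and < 83 → B-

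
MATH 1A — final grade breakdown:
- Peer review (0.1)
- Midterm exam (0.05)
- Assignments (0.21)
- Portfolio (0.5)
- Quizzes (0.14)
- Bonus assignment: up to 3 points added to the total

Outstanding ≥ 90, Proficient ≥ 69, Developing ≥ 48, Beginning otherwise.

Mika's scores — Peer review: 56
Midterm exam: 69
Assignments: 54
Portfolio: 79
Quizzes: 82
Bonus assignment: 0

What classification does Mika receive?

Proficient

Weighted total:
  Peer review 56 × 0.1 = 5.6
  Midterm exam 69 × 0.05 = 3.45
  Assignments 54 × 0.21 = 11.34
  Portfolio 79 × 0.5 = 39.5
  Quizzes 82 × 0.14 = 11.48
Sum = 71.37
Bonus assignment: 71.37 + 0 = 71.37
71.37 is ≥ 69 and < 90 → Proficient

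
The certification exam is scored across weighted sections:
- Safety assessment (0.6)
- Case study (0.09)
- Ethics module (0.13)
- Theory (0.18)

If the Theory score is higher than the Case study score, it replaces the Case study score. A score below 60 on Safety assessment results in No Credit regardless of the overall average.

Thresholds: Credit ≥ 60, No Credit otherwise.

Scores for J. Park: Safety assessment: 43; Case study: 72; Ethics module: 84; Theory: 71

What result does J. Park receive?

No Credit

Theory (71) ≤ Case study (72), so Case study stays at 72.
Safety assessment score 43 < 60: minimum not met.
Weighted total:
  Safety assessment 43 × 0.6 = 25.8
  Case study 72 × 0.09 = 6.48
  Ethics module 84 × 0.13 = 10.92
  Theory 71 × 0.18 = 12.78
Sum = 55.98
Because the Safety assessment minimum was not met, the result is No Credit.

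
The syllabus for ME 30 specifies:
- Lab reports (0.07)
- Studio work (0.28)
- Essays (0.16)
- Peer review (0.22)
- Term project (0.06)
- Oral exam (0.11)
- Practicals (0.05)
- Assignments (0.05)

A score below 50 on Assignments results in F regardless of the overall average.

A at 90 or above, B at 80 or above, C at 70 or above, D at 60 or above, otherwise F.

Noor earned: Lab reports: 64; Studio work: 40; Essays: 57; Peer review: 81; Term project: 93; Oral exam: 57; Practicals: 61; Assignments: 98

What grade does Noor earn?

D

Assignments score 98 ≥ 50: minimum met.
Weighted total:
  Lab reports 64 × 0.07 = 4.48
  Studio work 40 × 0.28 = 11.2
  Essays 57 × 0.16 = 9.12
  Peer review 81 × 0.22 = 17.82
  Term project 93 × 0.06 = 5.58
  Oral exam 57 × 0.11 = 6.27
  Practicals 61 × 0.05 = 3.05
  Assignments 98 × 0.05 = 4.9
Sum = 62.42
62.42 is ≥ 60 and < 70 → D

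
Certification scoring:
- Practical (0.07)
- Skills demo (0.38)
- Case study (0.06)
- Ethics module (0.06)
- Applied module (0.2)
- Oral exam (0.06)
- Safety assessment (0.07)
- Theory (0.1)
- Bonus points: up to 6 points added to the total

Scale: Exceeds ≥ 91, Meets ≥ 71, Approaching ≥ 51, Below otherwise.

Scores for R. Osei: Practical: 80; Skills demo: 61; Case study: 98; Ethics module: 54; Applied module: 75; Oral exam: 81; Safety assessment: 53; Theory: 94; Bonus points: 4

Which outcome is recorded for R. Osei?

Meets

Weighted total:
  Practical 80 × 0.07 = 5.6
  Skills demo 61 × 0.38 = 23.18
  Case study 98 × 0.06 = 5.88
  Ethics module 54 × 0.06 = 3.24
  Applied module 75 × 0.2 = 15
  Oral exam 81 × 0.06 = 4.86
  Safety assessment 53 × 0.07 = 3.71
  Theory 94 × 0.1 = 9.4
Sum = 70.87
Bonus points: 70.87 + 4 = 74.87
74.87 is ≥ 71 and < 91 → Meets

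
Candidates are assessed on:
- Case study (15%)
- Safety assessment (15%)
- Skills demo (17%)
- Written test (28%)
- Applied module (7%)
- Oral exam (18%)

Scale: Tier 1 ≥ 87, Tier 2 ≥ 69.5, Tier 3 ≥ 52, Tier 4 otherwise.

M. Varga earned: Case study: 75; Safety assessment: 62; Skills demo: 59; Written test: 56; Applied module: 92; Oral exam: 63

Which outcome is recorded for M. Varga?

Weighted total:
  Case study 75 × 0.15 = 11.25
  Safety assessment 62 × 0.15 = 9.3
  Skills demo 59 × 0.17 = 10.03
  Written test 56 × 0.28 = 15.68
  Applied module 92 × 0.07 = 6.44
  Oral exam 63 × 0.18 = 11.34
Sum = 64.04
64.04 is ≥ 52 and < 69.5 → Tier 3

Tier 3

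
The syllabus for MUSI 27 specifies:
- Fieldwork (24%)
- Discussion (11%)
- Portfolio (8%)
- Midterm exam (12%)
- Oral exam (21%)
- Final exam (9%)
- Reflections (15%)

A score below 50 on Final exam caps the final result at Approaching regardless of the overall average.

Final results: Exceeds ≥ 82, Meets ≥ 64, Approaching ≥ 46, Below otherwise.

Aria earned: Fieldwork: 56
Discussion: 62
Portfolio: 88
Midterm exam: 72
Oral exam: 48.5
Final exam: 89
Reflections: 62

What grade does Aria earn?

Final exam score 89 ≥ 50: minimum met.
Weighted total:
  Fieldwork 56 × 0.24 = 13.44
  Discussion 62 × 0.11 = 6.82
  Portfolio 88 × 0.08 = 7.04
  Midterm exam 72 × 0.12 = 8.64
  Oral exam 48.5 × 0.21 = 10.185
  Final exam 89 × 0.09 = 8.01
  Reflections 62 × 0.15 = 9.3
Sum = 63.435
63.435 is ≥ 46 and < 64 → Approaching

Approaching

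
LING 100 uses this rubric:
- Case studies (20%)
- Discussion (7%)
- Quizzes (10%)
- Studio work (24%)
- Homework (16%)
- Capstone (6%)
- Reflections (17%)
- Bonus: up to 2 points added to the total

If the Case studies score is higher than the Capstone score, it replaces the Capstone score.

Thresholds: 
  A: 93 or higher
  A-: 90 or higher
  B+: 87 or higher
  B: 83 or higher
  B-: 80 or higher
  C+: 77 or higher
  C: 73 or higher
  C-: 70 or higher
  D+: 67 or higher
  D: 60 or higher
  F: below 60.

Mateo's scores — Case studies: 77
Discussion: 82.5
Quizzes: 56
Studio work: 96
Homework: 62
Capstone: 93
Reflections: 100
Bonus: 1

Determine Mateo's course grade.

B

Case studies (77) ≤ Capstone (93), so Capstone stays at 93.
Weighted total:
  Case studies 77 × 0.2 = 15.4
  Discussion 82.5 × 0.07 = 5.775
  Quizzes 56 × 0.1 = 5.6
  Studio work 96 × 0.24 = 23.04
  Homework 62 × 0.16 = 9.92
  Capstone 93 × 0.06 = 5.58
  Reflections 100 × 0.17 = 17
Sum = 82.315
Bonus: 82.315 + 1 = 83.315
83.315 is ≥ 83 and < 87 → B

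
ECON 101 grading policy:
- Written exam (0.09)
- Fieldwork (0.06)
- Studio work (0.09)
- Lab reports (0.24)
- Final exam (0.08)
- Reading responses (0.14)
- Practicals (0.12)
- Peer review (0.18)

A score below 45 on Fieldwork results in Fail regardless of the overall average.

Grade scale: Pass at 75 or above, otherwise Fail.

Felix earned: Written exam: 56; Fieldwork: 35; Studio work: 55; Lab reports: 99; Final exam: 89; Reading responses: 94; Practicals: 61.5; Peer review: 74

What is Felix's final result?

Fail

Fieldwork score 35 < 45: minimum not met.
Weighted total:
  Written exam 56 × 0.09 = 5.04
  Fieldwork 35 × 0.06 = 2.1
  Studio work 55 × 0.09 = 4.95
  Lab reports 99 × 0.24 = 23.76
  Final exam 89 × 0.08 = 7.12
  Reading responses 94 × 0.14 = 13.16
  Practicals 61.5 × 0.12 = 7.38
  Peer review 74 × 0.18 = 13.32
Sum = 76.83
Because the Fieldwork minimum was not met, the result is Fail.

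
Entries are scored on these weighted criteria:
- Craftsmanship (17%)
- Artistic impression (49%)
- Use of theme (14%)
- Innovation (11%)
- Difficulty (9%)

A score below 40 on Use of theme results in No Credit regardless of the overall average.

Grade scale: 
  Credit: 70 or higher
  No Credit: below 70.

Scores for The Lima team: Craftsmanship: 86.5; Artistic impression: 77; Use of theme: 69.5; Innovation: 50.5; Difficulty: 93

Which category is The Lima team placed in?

Credit

Use of theme score 69.5 ≥ 40: minimum met.
Weighted total:
  Craftsmanship 86.5 × 0.17 = 14.705
  Artistic impression 77 × 0.49 = 37.73
  Use of theme 69.5 × 0.14 = 9.73
  Innovation 50.5 × 0.11 = 5.555
  Difficulty 93 × 0.09 = 8.37
Sum = 76.09
76.09 ≥ 70 → Credit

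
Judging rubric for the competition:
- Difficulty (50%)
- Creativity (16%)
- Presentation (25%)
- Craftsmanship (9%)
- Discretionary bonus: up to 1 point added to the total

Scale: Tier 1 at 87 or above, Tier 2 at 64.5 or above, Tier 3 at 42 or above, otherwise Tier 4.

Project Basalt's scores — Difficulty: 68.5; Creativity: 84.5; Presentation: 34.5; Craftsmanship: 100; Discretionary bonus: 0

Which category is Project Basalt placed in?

Weighted total:
  Difficulty 68.5 × 0.5 = 34.25
  Creativity 84.5 × 0.16 = 13.52
  Presentation 34.5 × 0.25 = 8.625
  Craftsmanship 100 × 0.09 = 9
Sum = 65.395
Discretionary bonus: 65.395 + 0 = 65.395
65.395 is ≥ 64.5 and < 87 → Tier 2

Tier 2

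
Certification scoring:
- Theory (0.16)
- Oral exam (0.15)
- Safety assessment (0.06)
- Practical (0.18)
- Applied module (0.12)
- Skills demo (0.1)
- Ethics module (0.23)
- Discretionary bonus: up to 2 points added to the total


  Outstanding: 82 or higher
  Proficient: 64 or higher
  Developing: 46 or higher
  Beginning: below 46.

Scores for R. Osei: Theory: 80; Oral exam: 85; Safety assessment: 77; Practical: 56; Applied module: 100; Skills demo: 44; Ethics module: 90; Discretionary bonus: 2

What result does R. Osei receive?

Weighted total:
  Theory 80 × 0.16 = 12.8
  Oral exam 85 × 0.15 = 12.75
  Safety assessment 77 × 0.06 = 4.62
  Practical 56 × 0.18 = 10.08
  Applied module 100 × 0.12 = 12
  Skills demo 44 × 0.1 = 4.4
  Ethics module 90 × 0.23 = 20.7
Sum = 77.35
Discretionary bonus: 77.35 + 2 = 79.35
79.35 is ≥ 64 and < 82 → Proficient

Proficient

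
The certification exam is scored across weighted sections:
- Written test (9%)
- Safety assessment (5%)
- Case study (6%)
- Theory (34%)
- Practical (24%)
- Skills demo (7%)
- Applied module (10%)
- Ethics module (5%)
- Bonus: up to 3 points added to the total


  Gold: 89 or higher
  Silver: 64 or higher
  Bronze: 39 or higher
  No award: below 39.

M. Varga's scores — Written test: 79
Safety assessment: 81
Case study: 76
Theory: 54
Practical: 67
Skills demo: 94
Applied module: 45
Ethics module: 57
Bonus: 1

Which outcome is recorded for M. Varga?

Silver

Weighted total:
  Written test 79 × 0.09 = 7.11
  Safety assessment 81 × 0.05 = 4.05
  Case study 76 × 0.06 = 4.56
  Theory 54 × 0.34 = 18.36
  Practical 67 × 0.24 = 16.08
  Skills demo 94 × 0.07 = 6.58
  Applied module 45 × 0.1 = 4.5
  Ethics module 57 × 0.05 = 2.85
Sum = 64.09
Bonus: 64.09 + 1 = 65.09
65.09 is ≥ 64 and < 89 → Silver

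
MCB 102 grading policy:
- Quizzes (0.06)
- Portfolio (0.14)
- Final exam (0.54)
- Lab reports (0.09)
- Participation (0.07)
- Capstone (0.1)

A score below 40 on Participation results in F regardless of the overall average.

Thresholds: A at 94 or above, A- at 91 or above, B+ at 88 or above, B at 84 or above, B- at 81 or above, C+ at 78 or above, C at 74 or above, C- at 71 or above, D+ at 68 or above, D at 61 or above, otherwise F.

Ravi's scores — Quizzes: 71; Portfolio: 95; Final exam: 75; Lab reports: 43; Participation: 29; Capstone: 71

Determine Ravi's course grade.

Participation score 29 < 40: minimum not met.
Weighted total:
  Quizzes 71 × 0.06 = 4.26
  Portfolio 95 × 0.14 = 13.3
  Final exam 75 × 0.54 = 40.5
  Lab reports 43 × 0.09 = 3.87
  Participation 29 × 0.07 = 2.03
  Capstone 71 × 0.1 = 7.1
Sum = 71.06
Because the Participation minimum was not met, the result is F.

F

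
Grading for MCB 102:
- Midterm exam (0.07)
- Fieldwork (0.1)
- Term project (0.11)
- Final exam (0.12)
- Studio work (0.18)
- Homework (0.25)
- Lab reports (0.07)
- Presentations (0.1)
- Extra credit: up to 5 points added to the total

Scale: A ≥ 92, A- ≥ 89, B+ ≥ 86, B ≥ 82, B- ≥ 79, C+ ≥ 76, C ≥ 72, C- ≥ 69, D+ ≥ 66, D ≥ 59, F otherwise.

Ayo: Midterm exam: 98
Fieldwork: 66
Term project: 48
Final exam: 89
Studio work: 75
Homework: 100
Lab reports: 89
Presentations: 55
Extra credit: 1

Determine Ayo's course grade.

Weighted total:
  Midterm exam 98 × 0.07 = 6.86
  Fieldwork 66 × 0.1 = 6.6
  Term project 48 × 0.11 = 5.28
  Final exam 89 × 0.12 = 10.68
  Studio work 75 × 0.18 = 13.5
  Homework 100 × 0.25 = 25
  Lab reports 89 × 0.07 = 6.23
  Presentations 55 × 0.1 = 5.5
Sum = 79.65
Extra credit: 79.65 + 1 = 80.65
80.65 is ≥ 79 and < 82 → B-

B-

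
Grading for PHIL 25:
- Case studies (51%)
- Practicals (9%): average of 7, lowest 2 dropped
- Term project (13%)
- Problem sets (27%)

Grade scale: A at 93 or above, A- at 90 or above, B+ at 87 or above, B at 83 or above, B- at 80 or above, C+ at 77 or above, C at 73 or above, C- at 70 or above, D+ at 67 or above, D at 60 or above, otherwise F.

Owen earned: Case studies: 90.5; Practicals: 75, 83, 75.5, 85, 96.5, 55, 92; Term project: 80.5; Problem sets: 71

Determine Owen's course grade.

B

Practicals: drop 55, 75 → average of remaining 5 = 432/5 = 86.4
Weighted total:
  Case studies 90.5 × 0.51 = 46.155
  Practicals 86.4 × 0.09 = 7.776
  Term project 80.5 × 0.13 = 10.465
  Problem sets 71 × 0.27 = 19.17
Sum = 83.566
83.566 is ≥ 83 and < 87 → B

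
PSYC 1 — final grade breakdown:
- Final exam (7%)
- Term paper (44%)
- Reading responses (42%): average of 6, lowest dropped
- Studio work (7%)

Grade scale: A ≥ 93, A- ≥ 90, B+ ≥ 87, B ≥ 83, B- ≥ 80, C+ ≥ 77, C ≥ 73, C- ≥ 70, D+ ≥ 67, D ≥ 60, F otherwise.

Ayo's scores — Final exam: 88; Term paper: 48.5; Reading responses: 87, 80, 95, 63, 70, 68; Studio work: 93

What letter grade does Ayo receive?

D+

Reading responses: drop 63 → average of remaining 5 = 400/5 = 80
Weighted total:
  Final exam 88 × 0.07 = 6.16
  Term paper 48.5 × 0.44 = 21.34
  Reading responses 80 × 0.42 = 33.6
  Studio work 93 × 0.07 = 6.51
Sum = 67.61
67.61 is ≥ 67 and < 70 → D+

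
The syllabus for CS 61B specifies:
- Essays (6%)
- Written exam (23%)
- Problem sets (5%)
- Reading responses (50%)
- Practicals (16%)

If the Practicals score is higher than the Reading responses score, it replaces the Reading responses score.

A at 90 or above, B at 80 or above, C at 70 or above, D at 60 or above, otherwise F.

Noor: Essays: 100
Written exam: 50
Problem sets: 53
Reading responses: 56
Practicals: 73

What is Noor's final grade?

Practicals (73) > Reading responses (56), so Reading responses counts as 73.
Weighted total:
  Essays 100 × 0.06 = 6
  Written exam 50 × 0.23 = 11.5
  Problem sets 53 × 0.05 = 2.65
  Reading responses 73 × 0.5 = 36.5
  Practicals 73 × 0.16 = 11.68
Sum = 68.33
68.33 is ≥ 60 and < 70 → D

D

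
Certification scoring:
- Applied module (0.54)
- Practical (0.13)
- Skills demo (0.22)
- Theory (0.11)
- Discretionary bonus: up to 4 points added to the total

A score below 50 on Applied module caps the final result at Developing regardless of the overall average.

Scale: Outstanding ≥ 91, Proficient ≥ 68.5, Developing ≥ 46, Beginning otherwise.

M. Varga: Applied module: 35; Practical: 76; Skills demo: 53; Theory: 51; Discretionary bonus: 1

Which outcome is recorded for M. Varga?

Developing

Applied module score 35 < 50: minimum not met.
Weighted total:
  Applied module 35 × 0.54 = 18.9
  Practical 76 × 0.13 = 9.88
  Skills demo 53 × 0.22 = 11.66
  Theory 51 × 0.11 = 5.61
Sum = 46.05
Discretionary bonus: 46.05 + 1 = 47.05
47.05 would be Developing; cap at Developing applies → Developing.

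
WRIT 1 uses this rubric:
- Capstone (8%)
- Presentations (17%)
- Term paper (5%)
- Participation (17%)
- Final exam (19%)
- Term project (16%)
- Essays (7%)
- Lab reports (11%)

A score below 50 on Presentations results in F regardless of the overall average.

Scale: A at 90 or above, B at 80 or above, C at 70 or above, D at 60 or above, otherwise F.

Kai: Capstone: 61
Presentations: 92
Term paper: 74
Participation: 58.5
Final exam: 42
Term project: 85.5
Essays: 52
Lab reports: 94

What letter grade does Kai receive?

D

Presentations score 92 ≥ 50: minimum met.
Weighted total:
  Capstone 61 × 0.08 = 4.88
  Presentations 92 × 0.17 = 15.64
  Term paper 74 × 0.05 = 3.7
  Participation 58.5 × 0.17 = 9.945
  Final exam 42 × 0.19 = 7.98
  Term project 85.5 × 0.16 = 13.68
  Essays 52 × 0.07 = 3.64
  Lab reports 94 × 0.11 = 10.34
Sum = 69.805
69.805 is ≥ 60 and < 70 → D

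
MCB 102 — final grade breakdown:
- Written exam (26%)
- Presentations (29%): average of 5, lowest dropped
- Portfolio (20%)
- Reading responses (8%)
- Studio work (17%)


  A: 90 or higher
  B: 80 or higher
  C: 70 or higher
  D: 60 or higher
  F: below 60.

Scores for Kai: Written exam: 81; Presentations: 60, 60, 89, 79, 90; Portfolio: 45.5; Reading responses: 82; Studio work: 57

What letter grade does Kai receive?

Presentations: drop 60 → average of remaining 4 = 318/4 = 79.5
Weighted total:
  Written exam 81 × 0.26 = 21.06
  Presentations 79.5 × 0.29 = 23.055
  Portfolio 45.5 × 0.2 = 9.1
  Reading responses 82 × 0.08 = 6.56
  Studio work 57 × 0.17 = 9.69
Sum = 69.465
69.465 is ≥ 60 and < 70 → D

D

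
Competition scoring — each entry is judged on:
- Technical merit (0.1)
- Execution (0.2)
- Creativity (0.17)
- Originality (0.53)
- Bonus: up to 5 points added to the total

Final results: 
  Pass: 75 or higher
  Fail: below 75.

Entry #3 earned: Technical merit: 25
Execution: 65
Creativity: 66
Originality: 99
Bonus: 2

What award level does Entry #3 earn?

Weighted total:
  Technical merit 25 × 0.1 = 2.5
  Execution 65 × 0.2 = 13
  Creativity 66 × 0.17 = 11.22
  Originality 99 × 0.53 = 52.47
Sum = 79.19
Bonus: 79.19 + 2 = 81.19
81.19 ≥ 75 → Pass

Pass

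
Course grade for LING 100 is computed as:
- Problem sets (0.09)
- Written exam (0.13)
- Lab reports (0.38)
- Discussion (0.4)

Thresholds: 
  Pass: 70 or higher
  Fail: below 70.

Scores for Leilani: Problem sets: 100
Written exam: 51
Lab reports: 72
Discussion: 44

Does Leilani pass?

Weighted total:
  Problem sets 100 × 0.09 = 9
  Written exam 51 × 0.13 = 6.63
  Lab reports 72 × 0.38 = 27.36
  Discussion 44 × 0.4 = 17.6
Sum = 60.59
60.59 < 70 → Fail

Fail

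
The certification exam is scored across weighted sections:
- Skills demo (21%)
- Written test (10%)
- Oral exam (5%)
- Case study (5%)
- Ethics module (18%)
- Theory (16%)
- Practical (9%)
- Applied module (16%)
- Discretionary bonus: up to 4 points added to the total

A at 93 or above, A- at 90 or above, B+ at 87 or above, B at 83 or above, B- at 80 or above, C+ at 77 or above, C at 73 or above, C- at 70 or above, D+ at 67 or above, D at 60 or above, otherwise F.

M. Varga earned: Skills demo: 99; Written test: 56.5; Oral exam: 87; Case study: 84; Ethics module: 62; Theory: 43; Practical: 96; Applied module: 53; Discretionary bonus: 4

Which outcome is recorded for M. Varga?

Weighted total:
  Skills demo 99 × 0.21 = 20.79
  Written test 56.5 × 0.1 = 5.65
  Oral exam 87 × 0.05 = 4.35
  Case study 84 × 0.05 = 4.2
  Ethics module 62 × 0.18 = 11.16
  Theory 43 × 0.16 = 6.88
  Practical 96 × 0.09 = 8.64
  Applied module 53 × 0.16 = 8.48
Sum = 70.15
Discretionary bonus: 70.15 + 4 = 74.15
74.15 is ≥ 73 and < 77 → C

C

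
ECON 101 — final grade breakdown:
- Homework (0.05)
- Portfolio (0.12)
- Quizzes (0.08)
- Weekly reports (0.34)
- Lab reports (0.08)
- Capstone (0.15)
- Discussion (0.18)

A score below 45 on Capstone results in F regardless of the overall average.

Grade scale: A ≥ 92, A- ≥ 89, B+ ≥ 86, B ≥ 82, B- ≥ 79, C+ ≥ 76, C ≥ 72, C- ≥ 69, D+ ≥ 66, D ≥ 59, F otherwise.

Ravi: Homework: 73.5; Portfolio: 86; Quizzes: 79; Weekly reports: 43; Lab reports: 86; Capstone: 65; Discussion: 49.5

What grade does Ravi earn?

D

Capstone score 65 ≥ 45: minimum met.
Weighted total:
  Homework 73.5 × 0.05 = 3.675
  Portfolio 86 × 0.12 = 10.32
  Quizzes 79 × 0.08 = 6.32
  Weekly reports 43 × 0.34 = 14.62
  Lab reports 86 × 0.08 = 6.88
  Capstone 65 × 0.15 = 9.75
  Discussion 49.5 × 0.18 = 8.91
Sum = 60.475
60.475 is ≥ 59 and < 66 → D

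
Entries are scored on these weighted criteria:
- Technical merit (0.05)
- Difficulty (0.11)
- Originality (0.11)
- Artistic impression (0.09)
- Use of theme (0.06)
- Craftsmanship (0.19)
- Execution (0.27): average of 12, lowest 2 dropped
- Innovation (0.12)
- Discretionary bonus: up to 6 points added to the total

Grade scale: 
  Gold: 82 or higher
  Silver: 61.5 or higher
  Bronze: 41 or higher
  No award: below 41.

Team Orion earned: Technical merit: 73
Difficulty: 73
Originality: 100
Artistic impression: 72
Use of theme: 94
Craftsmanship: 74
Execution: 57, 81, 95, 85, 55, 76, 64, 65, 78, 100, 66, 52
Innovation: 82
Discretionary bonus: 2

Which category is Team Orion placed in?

Silver

Execution: drop 52, 55 → average of remaining 10 = 767/10 = 76.7
Weighted total:
  Technical merit 73 × 0.05 = 3.65
  Difficulty 73 × 0.11 = 8.03
  Originality 100 × 0.11 = 11
  Artistic impression 72 × 0.09 = 6.48
  Use of theme 94 × 0.06 = 5.64
  Craftsmanship 74 × 0.19 = 14.06
  Execution 76.7 × 0.27 = 20.709
  Innovation 82 × 0.12 = 9.84
Sum = 79.409
Discretionary bonus: 79.409 + 2 = 81.409
81.409 is ≥ 61.5 and < 82 → Silver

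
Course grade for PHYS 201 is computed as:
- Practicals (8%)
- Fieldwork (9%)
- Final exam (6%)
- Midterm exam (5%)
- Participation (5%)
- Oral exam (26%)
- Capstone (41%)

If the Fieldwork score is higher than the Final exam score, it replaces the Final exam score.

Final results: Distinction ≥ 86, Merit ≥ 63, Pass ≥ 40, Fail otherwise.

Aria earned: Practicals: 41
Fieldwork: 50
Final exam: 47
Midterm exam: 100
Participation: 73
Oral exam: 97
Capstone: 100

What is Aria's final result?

Fieldwork (50) > Final exam (47), so Final exam counts as 50.
Weighted total:
  Practicals 41 × 0.08 = 3.28
  Fieldwork 50 × 0.09 = 4.5
  Final exam 50 × 0.06 = 3
  Midterm exam 100 × 0.05 = 5
  Participation 73 × 0.05 = 3.65
  Oral exam 97 × 0.26 = 25.22
  Capstone 100 × 0.41 = 41
Sum = 85.65
85.65 is ≥ 63 and < 86 → Merit

Merit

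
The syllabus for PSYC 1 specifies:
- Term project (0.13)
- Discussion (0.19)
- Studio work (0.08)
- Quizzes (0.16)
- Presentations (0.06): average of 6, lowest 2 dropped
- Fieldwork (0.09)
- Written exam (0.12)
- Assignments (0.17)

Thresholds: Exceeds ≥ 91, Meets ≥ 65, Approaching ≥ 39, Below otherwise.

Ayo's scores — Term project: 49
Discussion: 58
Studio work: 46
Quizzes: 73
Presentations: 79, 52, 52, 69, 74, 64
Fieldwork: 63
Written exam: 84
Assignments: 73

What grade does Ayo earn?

Meets

Presentations: drop 52, 52 → average of remaining 4 = 286/4 = 71.5
Weighted total:
  Term project 49 × 0.13 = 6.37
  Discussion 58 × 0.19 = 11.02
  Studio work 46 × 0.08 = 3.68
  Quizzes 73 × 0.16 = 11.68
  Presentations 71.5 × 0.06 = 4.29
  Fieldwork 63 × 0.09 = 5.67
  Written exam 84 × 0.12 = 10.08
  Assignments 73 × 0.17 = 12.41
Sum = 65.2
65.2 is ≥ 65 and < 91 → Meets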